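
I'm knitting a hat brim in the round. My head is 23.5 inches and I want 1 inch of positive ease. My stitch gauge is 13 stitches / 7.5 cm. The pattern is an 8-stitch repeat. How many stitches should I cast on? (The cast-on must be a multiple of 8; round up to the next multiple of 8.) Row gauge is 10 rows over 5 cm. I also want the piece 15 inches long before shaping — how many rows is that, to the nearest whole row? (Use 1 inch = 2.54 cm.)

Cast on 112 stitches; work 76 rows.

Finished = 23.5 + 1 = 24.5 inches.
24.5 inches × 2.54 = 62.23 cm.
13/7.5 = 1.733 sts per cm; 62.23 × 1.733 = 107.87 sts.
Next multiple of 8 → 112.
15 inches = 38.10 cm; × 2 = 76.20 → 76 rows.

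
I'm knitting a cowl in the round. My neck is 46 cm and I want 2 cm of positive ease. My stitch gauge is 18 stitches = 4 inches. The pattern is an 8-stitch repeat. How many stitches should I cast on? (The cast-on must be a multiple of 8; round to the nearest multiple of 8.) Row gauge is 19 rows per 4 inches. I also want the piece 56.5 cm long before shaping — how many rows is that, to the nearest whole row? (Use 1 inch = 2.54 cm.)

Cast on 88 stitches; work 106 rows.

Finished = 46 + 2 = 48 cm.
48 cm × 1/2.54 = 18.90 inches.
18/4 = 4.5 sts per in; 18.90 × 4.5 = 85.04 sts.
Nearest multiple of 8 → 88.
56.5 cm = 22.24 inches; × 4.75 = 105.66 → 106 rows.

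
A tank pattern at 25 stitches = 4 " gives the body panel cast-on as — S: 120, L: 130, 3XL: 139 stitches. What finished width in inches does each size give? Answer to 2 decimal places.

S 19.20 inches; L 20.80 inches; 3XL 22.24 inches.

25/4 = 6.25 sts per in.
S: 120 / 6.25 = 19.200 → 19.20 in.
L: 130 / 6.25 = 20.800 → 20.80 in.
3XL: 139 / 6.25 = 22.240 → 22.24 in.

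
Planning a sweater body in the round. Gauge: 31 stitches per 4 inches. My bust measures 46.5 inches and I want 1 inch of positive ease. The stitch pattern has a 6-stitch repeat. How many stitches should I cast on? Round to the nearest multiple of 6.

Finished = 46.5 + 1 = 47.5 inches.
31 / 4 = 7.75 sts/in.
47.5 × 7.75 = 368.12 sts.
Nearest multiple of 6: 366.

CO 366 sts.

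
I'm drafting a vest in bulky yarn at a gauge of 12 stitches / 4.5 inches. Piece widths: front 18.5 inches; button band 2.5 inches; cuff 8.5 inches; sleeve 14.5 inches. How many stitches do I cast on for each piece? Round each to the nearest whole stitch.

Rate = 12/4.5 = 2.667 sts per in.
front: 18.5 × 2.667 = 49.33 → 49.
button band: 2.5 × 2.667 = 6.67 → 7.
cuff: 8.5 × 2.667 = 22.67 → 23.
sleeve: 14.5 × 2.667 = 38.67 → 39.

front 49; button band 7; cuff 23; sleeve 39.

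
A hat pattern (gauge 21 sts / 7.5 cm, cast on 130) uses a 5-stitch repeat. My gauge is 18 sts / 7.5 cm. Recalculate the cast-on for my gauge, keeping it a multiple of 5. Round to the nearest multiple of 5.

110 stitches.

130 × 18 / 21 = 111.43.
Nearest multiple of 5: 110.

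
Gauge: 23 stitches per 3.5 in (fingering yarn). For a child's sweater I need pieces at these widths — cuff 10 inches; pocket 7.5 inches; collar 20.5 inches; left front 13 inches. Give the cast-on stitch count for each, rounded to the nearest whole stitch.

Rate = 23/3.5 = 6.571 sts per in.
cuff: 10 × 6.571 = 65.71 → 66.
pocket: 7.5 × 6.571 = 49.29 → 49.
collar: 20.5 × 6.571 = 134.71 → 135.
left front: 13 × 6.571 = 85.43 → 85.

cuff 66; pocket 49; collar 135; left front 85.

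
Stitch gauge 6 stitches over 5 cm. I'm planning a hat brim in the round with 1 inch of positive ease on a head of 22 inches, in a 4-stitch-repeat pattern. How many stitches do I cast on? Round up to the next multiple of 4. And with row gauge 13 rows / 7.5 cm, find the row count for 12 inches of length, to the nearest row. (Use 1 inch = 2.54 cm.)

Finished = 22 + 1 = 23 inches.
23 inches × 2.54 = 58.42 cm.
6/5 = 1.2 sts per cm; 58.42 × 1.2 = 70.10 sts.
Next multiple of 4 → 72.
12 inches = 30.48 cm; × 1.733 = 52.83 → 53 rows.

Cast on 72 stitches; work 53 rows.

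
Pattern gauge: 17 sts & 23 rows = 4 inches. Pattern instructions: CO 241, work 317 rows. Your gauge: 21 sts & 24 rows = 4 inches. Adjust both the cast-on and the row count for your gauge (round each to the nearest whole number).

Cast on 298 stitches; work 331 rows.

Stitches: 241 × 21/17 = 297.71 → 298.
Rows: 317 × 24/23 = 330.78 → 331.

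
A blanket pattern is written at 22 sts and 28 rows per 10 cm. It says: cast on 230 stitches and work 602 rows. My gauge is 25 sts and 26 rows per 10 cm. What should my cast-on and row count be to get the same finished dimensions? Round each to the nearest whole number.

Stitches: 230 × 25/22 = 261.36 → 261.
Rows: 602 × 26/28 = 559.00 → 559.

Cast on 261 stitches; work 559 rows.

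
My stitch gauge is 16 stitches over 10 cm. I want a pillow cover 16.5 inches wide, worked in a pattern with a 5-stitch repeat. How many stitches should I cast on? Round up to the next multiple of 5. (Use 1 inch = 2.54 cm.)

16.5 in = 16.5 × 2.54 = 41.91 cm.
16 / 10 = 1.6 sts/cm.
41.91 × 1.6 = 67.06 sts.
→ 70.

Cast on 70 stitches.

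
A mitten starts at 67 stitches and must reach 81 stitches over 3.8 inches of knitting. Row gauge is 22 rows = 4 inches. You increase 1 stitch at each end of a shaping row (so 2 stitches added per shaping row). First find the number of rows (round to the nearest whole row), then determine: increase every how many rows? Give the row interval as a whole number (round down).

Increase every 3rd row.

Rows = 3.8 × 5.5 = 20.9 → 21 rows.
Stitches to add: 14 → 7 shaping rows (at 2 st each).
21 / 7 = 3.00 → every 3 rows.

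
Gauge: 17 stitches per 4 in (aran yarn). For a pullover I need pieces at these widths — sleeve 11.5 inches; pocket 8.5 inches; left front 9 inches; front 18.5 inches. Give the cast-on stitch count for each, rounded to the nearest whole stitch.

sleeve 49; pocket 36; left front 38; front 79.

Rate = 17/4 = 4.25 sts per in.
sleeve: 11.5 × 4.25 = 48.88 → 49.
pocket: 8.5 × 4.25 = 36.12 → 36.
left front: 9 × 4.25 = 38.25 → 38.
front: 18.5 × 4.25 = 78.62 → 79.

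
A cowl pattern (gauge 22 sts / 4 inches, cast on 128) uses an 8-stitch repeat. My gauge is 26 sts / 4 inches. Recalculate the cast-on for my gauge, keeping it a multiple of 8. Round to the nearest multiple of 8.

CO 152 sts.

128 × 26 / 22 = 151.27.
Nearest multiple of 8: 152.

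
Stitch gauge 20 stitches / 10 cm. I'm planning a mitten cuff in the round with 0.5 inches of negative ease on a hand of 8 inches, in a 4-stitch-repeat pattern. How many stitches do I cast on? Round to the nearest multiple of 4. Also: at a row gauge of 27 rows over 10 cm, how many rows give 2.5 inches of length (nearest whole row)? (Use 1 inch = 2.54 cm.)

Finished = 8 − 0.5 = 7.5 inches.
7.5 inches × 2.54 = 19.05 cm.
20/10 = 2 sts per cm; 19.05 × 2 = 38.10 sts.
Nearest multiple of 4 → 40.
2.5 inches = 6.35 cm; × 2.7 = 17.14 → 17 rows.

Cast on 40 stitches; work 17 rows.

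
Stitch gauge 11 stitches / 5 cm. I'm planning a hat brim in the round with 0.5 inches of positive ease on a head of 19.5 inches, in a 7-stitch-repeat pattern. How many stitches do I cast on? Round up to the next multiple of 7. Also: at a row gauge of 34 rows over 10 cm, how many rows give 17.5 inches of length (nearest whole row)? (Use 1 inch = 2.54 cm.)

Finished = 19.5 + 0.5 = 20 inches.
20 inches × 2.54 = 50.80 cm.
11/5 = 2.2 sts per cm; 50.80 × 2.2 = 111.76 sts.
Next multiple of 7 → 112.
17.5 inches = 44.45 cm; × 3.4 = 151.13 → 151 rows.

Cast on 112 stitches; work 151 rows.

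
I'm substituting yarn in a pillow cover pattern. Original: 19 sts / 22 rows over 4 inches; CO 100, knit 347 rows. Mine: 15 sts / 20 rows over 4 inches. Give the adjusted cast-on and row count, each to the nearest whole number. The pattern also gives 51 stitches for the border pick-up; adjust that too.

Stitches: 100 × 15/19 = 78.95 → 79.
Rows: 347 × 20/22 = 315.45 → 315.
border pick-up: 51 × 15/19 = 40.26 → 40.

Cast on 79 stitches; work 315 rows; border pick-up 40 stitches.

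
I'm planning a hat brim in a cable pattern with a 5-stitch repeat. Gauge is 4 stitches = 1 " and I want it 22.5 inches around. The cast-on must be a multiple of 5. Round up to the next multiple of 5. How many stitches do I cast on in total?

4 / 1 = 4 sts per inch.
22.5 × 4 = 90.00 sts.
Next multiple of 5: 90.

90 stitches.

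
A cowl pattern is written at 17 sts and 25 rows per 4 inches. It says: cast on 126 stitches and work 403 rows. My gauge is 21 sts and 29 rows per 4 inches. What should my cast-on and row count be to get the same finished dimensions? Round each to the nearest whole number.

Cast on 156 stitches; work 467 rows.

Stitches: 126 × 21/17 = 155.65 → 156.
Rows: 403 × 29/25 = 467.48 → 467.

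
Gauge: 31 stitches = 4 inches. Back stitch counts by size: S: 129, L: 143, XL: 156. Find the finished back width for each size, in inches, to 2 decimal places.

S 16.65 inches; L 18.45 inches; XL 20.13 inches.

31/4 = 7.75 sts per in.
S: 129 / 7.75 = 16.645 → 16.65 in.
L: 143 / 7.75 = 18.452 → 18.45 in.
XL: 156 / 7.75 = 20.129 → 20.13 in.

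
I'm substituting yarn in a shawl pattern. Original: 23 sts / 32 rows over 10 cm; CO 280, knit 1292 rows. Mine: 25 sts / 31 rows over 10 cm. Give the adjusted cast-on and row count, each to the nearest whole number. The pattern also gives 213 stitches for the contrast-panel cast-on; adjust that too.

Stitches: 280 × 25/23 = 304.35 → 304.
Rows: 1292 × 31/32 = 1251.62 → 1252.
contrast-panel cast-on: 213 × 25/23 = 231.52 → 232.

Cast on 304 stitches; work 1252 rows; contrast-panel cast-on 232 stitches.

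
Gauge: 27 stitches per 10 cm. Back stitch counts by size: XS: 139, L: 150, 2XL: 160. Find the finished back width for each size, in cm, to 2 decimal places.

27/10 = 2.7 sts per cm.
XS: 139 / 2.7 = 51.481 → 51.48 cm.
L: 150 / 2.7 = 55.556 → 55.56 cm.
2XL: 160 / 2.7 = 59.259 → 59.26 cm.

XS 51.48 cm; L 55.56 cm; 2XL 59.26 cm.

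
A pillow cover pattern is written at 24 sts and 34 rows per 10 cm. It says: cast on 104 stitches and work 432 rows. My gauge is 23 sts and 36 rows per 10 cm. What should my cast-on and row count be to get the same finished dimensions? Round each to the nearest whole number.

Cast on 100 stitches; work 457 rows.

Stitches: 104 × 23/24 = 99.67 → 100.
Rows: 432 × 36/34 = 457.41 → 457.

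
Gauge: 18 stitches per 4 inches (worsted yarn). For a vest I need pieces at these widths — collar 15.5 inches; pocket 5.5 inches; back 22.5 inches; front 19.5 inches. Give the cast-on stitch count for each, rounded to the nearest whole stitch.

collar 70; pocket 25; back 101; front 88.

Rate = 18/4 = 4.5 sts per in.
collar: 15.5 × 4.5 = 69.75 → 70.
pocket: 5.5 × 4.5 = 24.75 → 25.
back: 22.5 × 4.5 = 101.25 → 101.
front: 19.5 × 4.5 = 87.75 → 88.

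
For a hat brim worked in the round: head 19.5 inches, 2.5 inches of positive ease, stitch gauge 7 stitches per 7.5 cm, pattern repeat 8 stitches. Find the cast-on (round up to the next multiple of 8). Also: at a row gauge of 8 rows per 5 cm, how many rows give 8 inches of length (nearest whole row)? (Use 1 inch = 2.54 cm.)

Finished = 19.5 + 2.5 = 22 inches.
22 inches × 2.54 = 55.88 cm.
7/7.5 = 0.933 sts per cm; 55.88 × 0.933 = 52.15 sts.
Next multiple of 8 → 56.
8 inches = 20.32 cm; × 1.6 = 32.51 → 33 rows.

Cast on 56 stitches; work 33 rows.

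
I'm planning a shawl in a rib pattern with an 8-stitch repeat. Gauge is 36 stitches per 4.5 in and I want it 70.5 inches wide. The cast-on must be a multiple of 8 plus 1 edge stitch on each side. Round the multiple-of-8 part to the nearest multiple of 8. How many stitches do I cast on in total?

Cast on 562 stitches.

36 / 4.5 = 8 sts per inch.
70.5 × 8 = 564.00 sts.
Less 2 edge sts → 562.00 for the repeat.
Nearest multiple of 8: 560.
Add back 2 edge sts → 562.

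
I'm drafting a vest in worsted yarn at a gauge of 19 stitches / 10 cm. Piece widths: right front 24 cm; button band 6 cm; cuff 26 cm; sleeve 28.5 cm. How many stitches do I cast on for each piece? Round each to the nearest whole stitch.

Rate = 19/10 = 1.9 sts per cm.
right front: 24 × 1.9 = 45.60 → 46.
button band: 6 × 1.9 = 11.40 → 11.
cuff: 26 × 1.9 = 49.40 → 49.
sleeve: 28.5 × 1.9 = 54.15 → 54.

right front 46; button band 11; cuff 49; sleeve 54.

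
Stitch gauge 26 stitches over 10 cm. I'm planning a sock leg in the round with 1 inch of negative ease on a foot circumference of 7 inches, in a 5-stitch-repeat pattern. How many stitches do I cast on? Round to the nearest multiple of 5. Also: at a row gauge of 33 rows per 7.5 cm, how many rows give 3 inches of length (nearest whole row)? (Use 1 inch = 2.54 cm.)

Finished = 7 − 1 = 6 inches.
6 inches × 2.54 = 15.24 cm.
26/10 = 2.6 sts per cm; 15.24 × 2.6 = 39.62 sts.
Nearest multiple of 5 → 40.
3 inches = 7.62 cm; × 4.4 = 33.53 → 34 rows.

Cast on 40 stitches; work 34 rows.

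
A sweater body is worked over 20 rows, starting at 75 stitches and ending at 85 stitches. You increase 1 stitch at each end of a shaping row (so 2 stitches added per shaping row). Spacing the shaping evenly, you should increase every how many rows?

Stitches to add: |85 − 75| = 10.
Shaping rows needed: 10 / 2 = 5.
20 rows / 5 = every 4 rows.

Increase every 4th row.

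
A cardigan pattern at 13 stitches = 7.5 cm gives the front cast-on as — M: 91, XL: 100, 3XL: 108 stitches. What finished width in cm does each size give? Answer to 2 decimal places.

13/7.5 = 1.733 sts per cm.
M: 91 / 1.733 = 52.500 → 52.50 cm.
XL: 100 / 1.733 = 57.692 → 57.69 cm.
3XL: 108 / 1.733 = 62.308 → 62.31 cm.

M 52.50 cm; XL 57.69 cm; 3XL 62.31 cm.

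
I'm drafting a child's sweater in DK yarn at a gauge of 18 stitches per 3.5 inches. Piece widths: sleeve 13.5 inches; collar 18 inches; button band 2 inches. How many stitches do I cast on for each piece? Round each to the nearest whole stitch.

Rate = 18/3.5 = 5.143 sts per in.
sleeve: 13.5 × 5.143 = 69.43 → 69.
collar: 18 × 5.143 = 92.57 → 93.
button band: 2 × 5.143 = 10.29 → 10.

sleeve 69; collar 93; button band 10.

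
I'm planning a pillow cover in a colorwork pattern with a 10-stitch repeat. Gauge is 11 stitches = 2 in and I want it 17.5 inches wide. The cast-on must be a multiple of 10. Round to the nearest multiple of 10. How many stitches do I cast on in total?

100 stitches.

11 / 2 = 5.5 sts per inch.
17.5 × 5.5 = 96.25 sts.
Nearest multiple of 10: 100.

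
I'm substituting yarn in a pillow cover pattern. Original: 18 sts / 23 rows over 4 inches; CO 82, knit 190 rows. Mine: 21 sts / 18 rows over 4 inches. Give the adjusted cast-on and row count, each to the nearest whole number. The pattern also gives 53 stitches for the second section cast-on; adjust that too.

Cast on 96 stitches; work 149 rows; second section cast-on 62 stitches.

Stitches: 82 × 21/18 = 95.67 → 96.
Rows: 190 × 18/23 = 148.70 → 149.
second section cast-on: 53 × 21/18 = 61.83 → 62.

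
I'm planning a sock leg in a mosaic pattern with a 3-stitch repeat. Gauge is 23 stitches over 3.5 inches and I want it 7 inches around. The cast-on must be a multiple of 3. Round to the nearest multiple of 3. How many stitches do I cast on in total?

23 / 3.5 = 6.571 sts per inch.
7 × 6.571 = 46.00 sts.
Nearest multiple of 3: 45.

Cast on 45 stitches.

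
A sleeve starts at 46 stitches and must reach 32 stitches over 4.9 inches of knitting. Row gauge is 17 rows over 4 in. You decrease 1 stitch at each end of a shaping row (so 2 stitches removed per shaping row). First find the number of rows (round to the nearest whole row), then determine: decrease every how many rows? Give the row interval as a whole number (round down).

Rows = 4.9 × 4.25 = 20.8 → 21 rows.
Stitches to remove: 14 → 7 shaping rows (at 2 st each).
21 / 7 = 3.00 → every 3 rows.

Decrease every 3rd row.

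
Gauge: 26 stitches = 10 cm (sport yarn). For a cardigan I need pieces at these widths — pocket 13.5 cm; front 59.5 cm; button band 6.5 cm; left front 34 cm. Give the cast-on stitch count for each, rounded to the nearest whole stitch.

pocket 35; front 155; button band 17; left front 88.

Rate = 26/10 = 2.6 sts per cm.
pocket: 13.5 × 2.6 = 35.10 → 35.
front: 59.5 × 2.6 = 154.70 → 155.
button band: 6.5 × 2.6 = 16.90 → 17.
left front: 34 × 2.6 = 88.40 → 88.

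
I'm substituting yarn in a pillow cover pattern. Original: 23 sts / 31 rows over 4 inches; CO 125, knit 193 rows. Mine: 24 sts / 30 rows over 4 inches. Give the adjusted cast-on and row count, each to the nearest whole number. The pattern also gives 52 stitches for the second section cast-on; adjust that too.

Stitches: 125 × 24/23 = 130.43 → 130.
Rows: 193 × 30/31 = 186.77 → 187.
second section cast-on: 52 × 24/23 = 54.26 → 54.

Cast on 130 stitches; work 187 rows; second section cast-on 54 stitches.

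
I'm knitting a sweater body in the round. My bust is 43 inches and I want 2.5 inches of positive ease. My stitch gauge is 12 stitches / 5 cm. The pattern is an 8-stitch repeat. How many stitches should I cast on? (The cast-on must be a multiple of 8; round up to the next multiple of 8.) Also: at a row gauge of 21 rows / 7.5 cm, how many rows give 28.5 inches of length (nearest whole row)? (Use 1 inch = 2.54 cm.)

Finished = 43 + 2.5 = 45.5 inches.
45.5 inches × 2.54 = 115.57 cm.
12/5 = 2.4 sts per cm; 115.57 × 2.4 = 277.37 sts.
Next multiple of 8 → 280.
28.5 inches = 72.39 cm; × 2.8 = 202.69 → 203 rows.

Cast on 280 stitches; work 203 rows.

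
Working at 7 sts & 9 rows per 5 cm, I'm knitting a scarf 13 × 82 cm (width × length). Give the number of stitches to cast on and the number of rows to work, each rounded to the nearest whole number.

Cast on 18 stitches and work 148 rows.

Stitch gauge = 7/5 = 1.4 sts/cm; 13 × 1.4 = 18.20 → 18 sts.
Row gauge = 9/5 = 1.8 rows/cm; 82 × 1.8 = 147.60 → 148 rows.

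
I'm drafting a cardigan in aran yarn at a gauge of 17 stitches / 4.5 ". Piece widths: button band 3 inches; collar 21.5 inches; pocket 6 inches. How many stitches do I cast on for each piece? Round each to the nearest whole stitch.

Rate = 17/4.5 = 3.778 sts per in.
button band: 3 × 3.778 = 11.33 → 11.
collar: 21.5 × 3.778 = 81.22 → 81.
pocket: 6 × 3.778 = 22.67 → 23.

button band 11; collar 81; pocket 23.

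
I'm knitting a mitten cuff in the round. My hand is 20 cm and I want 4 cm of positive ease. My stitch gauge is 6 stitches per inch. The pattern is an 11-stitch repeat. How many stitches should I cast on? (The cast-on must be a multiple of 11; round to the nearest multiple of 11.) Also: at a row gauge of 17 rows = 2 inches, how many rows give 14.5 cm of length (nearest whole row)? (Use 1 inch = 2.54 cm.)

Cast on 55 stitches; work 49 rows.

Finished = 20 + 4 = 24 cm.
24 cm × 1/2.54 = 9.45 inches.
6/1 = 6 sts per in; 9.45 × 6 = 56.69 sts.
Nearest multiple of 11 → 55.
14.5 cm = 5.71 inches; × 8.5 = 48.52 → 49 rows.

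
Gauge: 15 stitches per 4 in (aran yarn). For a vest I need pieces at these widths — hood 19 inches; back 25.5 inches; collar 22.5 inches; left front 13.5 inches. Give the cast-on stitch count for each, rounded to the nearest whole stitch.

Rate = 15/4 = 3.75 sts per in.
hood: 19 × 3.75 = 71.25 → 71.
back: 25.5 × 3.75 = 95.62 → 96.
collar: 22.5 × 3.75 = 84.38 → 84.
left front: 13.5 × 3.75 = 50.62 → 51.

hood 71; back 96; collar 84; left front 51.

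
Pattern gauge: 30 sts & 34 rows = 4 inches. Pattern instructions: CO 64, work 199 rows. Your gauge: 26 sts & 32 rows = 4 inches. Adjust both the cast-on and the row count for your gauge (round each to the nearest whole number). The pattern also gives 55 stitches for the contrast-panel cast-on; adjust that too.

Cast on 55 stitches; work 187 rows; contrast-panel cast-on 48 stitches.

Stitches: 64 × 26/30 = 55.47 → 55.
Rows: 199 × 32/34 = 187.29 → 187.
contrast-panel cast-on: 55 × 26/30 = 47.67 → 48.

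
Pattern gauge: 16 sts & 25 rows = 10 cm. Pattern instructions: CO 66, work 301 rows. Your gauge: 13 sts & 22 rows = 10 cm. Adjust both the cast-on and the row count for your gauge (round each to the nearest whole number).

Cast on 54 stitches; work 265 rows.

Stitches: 66 × 13/16 = 53.62 → 54.
Rows: 301 × 22/25 = 264.88 → 265.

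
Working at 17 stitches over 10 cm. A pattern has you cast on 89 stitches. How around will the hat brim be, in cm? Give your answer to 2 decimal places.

52.35 cm.

17 stitches / 10 cm = 1.7 stitches per cm.
89 / 1.7 = 52.353 cm.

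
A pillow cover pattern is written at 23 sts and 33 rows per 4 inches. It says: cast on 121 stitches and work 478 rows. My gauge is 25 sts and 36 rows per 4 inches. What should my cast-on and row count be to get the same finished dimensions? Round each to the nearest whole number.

Stitches: 121 × 25/23 = 131.52 → 132.
Rows: 478 × 36/33 = 521.45 → 521.

Cast on 132 stitches; work 521 rows.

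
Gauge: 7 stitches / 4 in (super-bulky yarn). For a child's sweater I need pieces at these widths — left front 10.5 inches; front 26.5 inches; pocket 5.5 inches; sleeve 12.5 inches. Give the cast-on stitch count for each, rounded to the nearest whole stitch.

left front 18; front 46; pocket 10; sleeve 22.

Rate = 7/4 = 1.75 sts per in.
left front: 10.5 × 1.75 = 18.38 → 18.
front: 26.5 × 1.75 = 46.38 → 46.
pocket: 5.5 × 1.75 = 9.62 → 10.
sleeve: 12.5 × 1.75 = 21.88 → 22.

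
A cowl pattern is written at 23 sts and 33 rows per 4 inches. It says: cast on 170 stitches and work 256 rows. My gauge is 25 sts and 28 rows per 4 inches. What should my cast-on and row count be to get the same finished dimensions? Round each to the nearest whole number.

Cast on 185 stitches; work 217 rows.

Stitches: 170 × 25/23 = 184.78 → 185.
Rows: 256 × 28/33 = 217.21 → 217.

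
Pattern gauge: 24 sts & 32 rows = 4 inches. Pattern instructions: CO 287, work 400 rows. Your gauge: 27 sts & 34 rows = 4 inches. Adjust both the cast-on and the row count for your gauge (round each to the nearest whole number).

Stitches: 287 × 27/24 = 322.88 → 323.
Rows: 400 × 34/32 = 425.00 → 425.

Cast on 323 stitches; work 425 rows.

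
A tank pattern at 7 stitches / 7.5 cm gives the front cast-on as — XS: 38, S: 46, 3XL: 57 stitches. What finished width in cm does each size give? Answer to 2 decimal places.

XS 40.71 cm; S 49.29 cm; 3XL 61.07 cm.

7/7.5 = 0.933 sts per cm.
XS: 38 / 0.933 = 40.714 → 40.71 cm.
S: 46 / 0.933 = 49.286 → 49.29 cm.
3XL: 57 / 0.933 = 61.071 → 61.07 cm.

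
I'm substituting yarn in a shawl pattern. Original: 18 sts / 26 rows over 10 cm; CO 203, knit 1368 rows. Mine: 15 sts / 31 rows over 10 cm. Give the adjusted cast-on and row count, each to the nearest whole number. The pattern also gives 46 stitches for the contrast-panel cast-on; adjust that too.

Stitches: 203 × 15/18 = 169.17 → 169.
Rows: 1368 × 31/26 = 1631.08 → 1631.
contrast-panel cast-on: 46 × 15/18 = 38.33 → 38.

Cast on 169 stitches; work 1631 rows; contrast-panel cast-on 38 stitches.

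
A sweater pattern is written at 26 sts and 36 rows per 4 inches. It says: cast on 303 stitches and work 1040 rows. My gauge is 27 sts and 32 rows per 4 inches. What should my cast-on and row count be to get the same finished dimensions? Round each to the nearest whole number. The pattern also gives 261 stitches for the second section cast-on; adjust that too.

Cast on 315 stitches; work 924 rows; second section cast-on 271 stitches.

Stitches: 303 × 27/26 = 314.65 → 315.
Rows: 1040 × 32/36 = 924.44 → 924.
second section cast-on: 261 × 27/26 = 271.04 → 271.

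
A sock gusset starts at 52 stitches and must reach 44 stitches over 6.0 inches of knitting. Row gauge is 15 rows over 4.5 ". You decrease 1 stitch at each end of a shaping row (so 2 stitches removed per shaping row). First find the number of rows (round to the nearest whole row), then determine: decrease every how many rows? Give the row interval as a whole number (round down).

Decrease every 5th row.

Rows = 6.0 × 3.333 = 20.0 → 20 rows.
Stitches to remove: 8 → 4 shaping rows (at 2 st each).
20 / 4 = 5.00 → every 5 rows.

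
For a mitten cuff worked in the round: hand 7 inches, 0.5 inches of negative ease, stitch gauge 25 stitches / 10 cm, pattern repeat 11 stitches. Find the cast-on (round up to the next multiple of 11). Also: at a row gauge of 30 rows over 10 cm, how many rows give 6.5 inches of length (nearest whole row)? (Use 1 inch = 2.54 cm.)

Cast on 44 stitches; work 50 rows.

Finished = 7 − 0.5 = 6.5 inches.
6.5 inches × 2.54 = 16.51 cm.
25/10 = 2.5 sts per cm; 16.51 × 2.5 = 41.27 sts.
Next multiple of 11 → 44.
6.5 inches = 16.51 cm; × 3 = 49.53 → 50 rows.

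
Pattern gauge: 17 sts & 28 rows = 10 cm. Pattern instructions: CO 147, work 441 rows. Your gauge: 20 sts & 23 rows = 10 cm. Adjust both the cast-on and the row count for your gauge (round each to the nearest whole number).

Stitches: 147 × 20/17 = 172.94 → 173.
Rows: 441 × 23/28 = 362.25 → 362.

Cast on 173 stitches; work 362 rows.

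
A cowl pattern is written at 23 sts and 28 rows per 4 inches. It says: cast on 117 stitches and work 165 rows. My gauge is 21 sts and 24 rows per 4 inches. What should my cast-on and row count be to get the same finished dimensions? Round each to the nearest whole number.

Cast on 107 stitches; work 141 rows.

Stitches: 117 × 21/23 = 106.83 → 107.
Rows: 165 × 24/28 = 141.43 → 141.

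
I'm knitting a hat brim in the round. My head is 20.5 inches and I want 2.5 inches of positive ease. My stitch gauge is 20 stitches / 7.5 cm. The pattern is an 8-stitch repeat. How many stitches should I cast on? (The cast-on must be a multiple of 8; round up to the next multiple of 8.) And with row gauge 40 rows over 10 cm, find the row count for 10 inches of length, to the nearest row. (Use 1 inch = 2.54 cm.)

Finished = 20.5 + 2.5 = 23 inches.
23 inches × 2.54 = 58.42 cm.
20/7.5 = 2.667 sts per cm; 58.42 × 2.667 = 155.79 sts.
Next multiple of 8 → 160.
10 inches = 25.40 cm; × 4 = 101.60 → 102 rows.

Cast on 160 stitches; work 102 rows.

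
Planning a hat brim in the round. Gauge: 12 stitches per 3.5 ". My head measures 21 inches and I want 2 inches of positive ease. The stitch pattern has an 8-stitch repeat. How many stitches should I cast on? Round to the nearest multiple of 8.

CO 80 sts.

Finished = 21 + 2 = 23 inches.
12 / 3.5 = 3.429 sts/in.
23 × 3.429 = 78.86 sts.
Nearest multiple of 8: 80.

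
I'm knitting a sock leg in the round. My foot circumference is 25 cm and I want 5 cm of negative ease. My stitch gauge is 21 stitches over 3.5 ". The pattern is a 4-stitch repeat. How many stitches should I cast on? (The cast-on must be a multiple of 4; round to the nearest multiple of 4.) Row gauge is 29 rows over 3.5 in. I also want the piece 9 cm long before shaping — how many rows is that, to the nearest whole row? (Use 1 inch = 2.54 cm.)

Finished = 25 − 5 = 20 cm.
20 cm × 1/2.54 = 7.87 inches.
21/3.5 = 6 sts per in; 7.87 × 6 = 47.24 sts.
Nearest multiple of 4 → 48.
9 cm = 3.54 inches; × 8.286 = 29.36 → 29 rows.

Cast on 48 stitches; work 29 rows.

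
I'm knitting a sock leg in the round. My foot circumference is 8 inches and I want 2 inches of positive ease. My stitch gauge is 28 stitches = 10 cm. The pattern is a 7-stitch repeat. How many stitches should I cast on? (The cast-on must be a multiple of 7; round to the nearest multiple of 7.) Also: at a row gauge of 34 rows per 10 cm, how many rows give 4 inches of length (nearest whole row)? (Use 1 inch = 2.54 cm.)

Cast on 70 stitches; work 35 rows.

Finished = 8 + 2 = 10 inches.
10 inches × 2.54 = 25.40 cm.
28/10 = 2.8 sts per cm; 25.40 × 2.8 = 71.12 sts.
Nearest multiple of 7 → 70.
4 inches = 10.16 cm; × 3.4 = 34.54 → 35 rows.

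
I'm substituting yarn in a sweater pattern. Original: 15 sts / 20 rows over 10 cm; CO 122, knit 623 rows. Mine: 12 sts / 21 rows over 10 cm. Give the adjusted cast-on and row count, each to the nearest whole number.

Cast on 98 stitches; work 654 rows.

Stitches: 122 × 12/15 = 97.60 → 98.
Rows: 623 × 21/20 = 654.15 → 654.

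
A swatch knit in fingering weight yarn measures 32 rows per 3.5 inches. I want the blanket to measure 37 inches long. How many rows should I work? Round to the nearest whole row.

32 rows / 3.5 in = 9.143 rows per inch.
37 × 9.143 = 338.29 rows.
Round to nearest → 338.

Work 338 rows.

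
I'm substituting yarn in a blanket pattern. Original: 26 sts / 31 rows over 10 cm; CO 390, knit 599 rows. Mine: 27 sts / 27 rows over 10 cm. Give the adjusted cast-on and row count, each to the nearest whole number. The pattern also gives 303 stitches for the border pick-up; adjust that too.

Cast on 405 stitches; work 522 rows; border pick-up 315 stitches.

Stitches: 390 × 27/26 = 405.00 → 405.
Rows: 599 × 27/31 = 521.71 → 522.
border pick-up: 303 × 27/26 = 314.65 → 315.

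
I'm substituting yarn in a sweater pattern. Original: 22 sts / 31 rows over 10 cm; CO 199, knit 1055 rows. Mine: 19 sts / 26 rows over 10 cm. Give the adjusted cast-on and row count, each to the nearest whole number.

Stitches: 199 × 19/22 = 171.86 → 172.
Rows: 1055 × 26/31 = 884.84 → 885.

Cast on 172 stitches; work 885 rows.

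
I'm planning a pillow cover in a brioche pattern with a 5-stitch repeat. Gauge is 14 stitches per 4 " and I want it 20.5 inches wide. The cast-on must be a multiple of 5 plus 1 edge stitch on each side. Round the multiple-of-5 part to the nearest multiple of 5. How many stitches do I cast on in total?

14 / 4 = 3.5 sts per inch.
20.5 × 3.5 = 71.75 sts.
Less 2 edge sts → 69.75 for the repeat.
Nearest multiple of 5: 70.
Add back 2 edge sts → 72.

Cast on 72 stitches.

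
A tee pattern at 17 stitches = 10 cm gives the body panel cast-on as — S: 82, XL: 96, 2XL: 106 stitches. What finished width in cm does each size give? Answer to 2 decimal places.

17/10 = 1.7 sts per cm.
S: 82 / 1.7 = 48.235 → 48.24 cm.
XL: 96 / 1.7 = 56.471 → 56.47 cm.
2XL: 106 / 1.7 = 62.353 → 62.35 cm.

S 48.24 cm; XL 56.47 cm; 2XL 62.35 cm.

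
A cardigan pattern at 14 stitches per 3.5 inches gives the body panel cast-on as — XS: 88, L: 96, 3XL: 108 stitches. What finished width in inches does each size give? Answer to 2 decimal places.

14/3.5 = 4 sts per in.
XS: 88 / 4 = 22.000 → 22.00 in.
L: 96 / 4 = 24.000 → 24.00 in.
3XL: 108 / 4 = 27.000 → 27.00 in.

XS 22.00 inches; L 24.00 inches; 3XL 27.00 inches.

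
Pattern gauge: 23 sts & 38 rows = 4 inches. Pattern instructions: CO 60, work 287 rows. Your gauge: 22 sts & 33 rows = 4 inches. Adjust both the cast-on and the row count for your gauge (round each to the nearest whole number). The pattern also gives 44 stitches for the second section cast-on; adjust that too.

Cast on 57 stitches; work 249 rows; second section cast-on 42 stitches.

Stitches: 60 × 22/23 = 57.39 → 57.
Rows: 287 × 33/38 = 249.24 → 249.
second section cast-on: 44 × 22/23 = 42.09 → 42.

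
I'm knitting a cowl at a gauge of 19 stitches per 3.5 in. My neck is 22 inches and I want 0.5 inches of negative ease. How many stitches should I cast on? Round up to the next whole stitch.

Cast on 117 stitches.

Finished = 22 − 0.5 = 21.5 in.
19 / 3.5 = 5.429 sts per inch.
21.50 × 5.429 = 116.71 sts.
→ 117 sts.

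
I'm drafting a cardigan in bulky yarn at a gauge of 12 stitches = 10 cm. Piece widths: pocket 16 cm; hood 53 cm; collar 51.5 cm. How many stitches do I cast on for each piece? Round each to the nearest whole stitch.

Rate = 12/10 = 1.2 sts per cm.
pocket: 16 × 1.2 = 19.20 → 19.
hood: 53 × 1.2 = 63.60 → 64.
collar: 51.5 × 1.2 = 61.80 → 62.

pocket 19; hood 64; collar 62.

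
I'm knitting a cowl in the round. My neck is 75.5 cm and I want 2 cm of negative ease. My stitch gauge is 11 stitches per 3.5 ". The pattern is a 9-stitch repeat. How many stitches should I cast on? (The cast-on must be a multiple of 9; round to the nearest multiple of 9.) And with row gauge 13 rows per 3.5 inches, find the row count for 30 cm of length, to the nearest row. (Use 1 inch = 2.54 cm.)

Finished = 75.5 − 2 = 73.5 cm.
73.5 cm × 1/2.54 = 28.94 inches.
11/3.5 = 3.143 sts per in; 28.94 × 3.143 = 90.94 sts.
Nearest multiple of 9 → 90.
30 cm = 11.81 inches; × 3.714 = 43.87 → 44 rows.

Cast on 90 stitches; work 44 rows.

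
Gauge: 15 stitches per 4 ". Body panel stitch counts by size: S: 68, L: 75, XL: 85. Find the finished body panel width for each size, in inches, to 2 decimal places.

S 18.13 inches; L 20.00 inches; XL 22.67 inches.

15/4 = 3.75 sts per in.
S: 68 / 3.75 = 18.133 → 18.13 in.
L: 75 / 3.75 = 20.000 → 20.00 in.
XL: 85 / 3.75 = 22.667 → 22.67 in.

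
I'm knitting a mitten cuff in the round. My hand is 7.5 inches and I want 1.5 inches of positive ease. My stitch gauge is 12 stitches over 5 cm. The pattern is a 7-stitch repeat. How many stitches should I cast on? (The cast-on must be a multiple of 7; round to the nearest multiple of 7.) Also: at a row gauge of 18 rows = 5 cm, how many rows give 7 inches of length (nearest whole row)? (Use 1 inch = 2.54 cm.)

Cast on 56 stitches; work 64 rows.

Finished = 7.5 + 1.5 = 9 inches.
9 inches × 2.54 = 22.86 cm.
12/5 = 2.4 sts per cm; 22.86 × 2.4 = 54.86 sts.
Nearest multiple of 7 → 56.
7 inches = 17.78 cm; × 3.6 = 64.01 → 64 rows.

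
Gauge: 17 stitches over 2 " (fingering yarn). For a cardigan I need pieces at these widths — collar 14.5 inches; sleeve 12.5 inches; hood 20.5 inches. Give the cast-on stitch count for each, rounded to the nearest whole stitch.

collar 123; sleeve 106; hood 174.

Rate = 17/2 = 8.5 sts per in.
collar: 14.5 × 8.5 = 123.25 → 123.
sleeve: 12.5 × 8.5 = 106.25 → 106.
hood: 20.5 × 8.5 = 174.25 → 174.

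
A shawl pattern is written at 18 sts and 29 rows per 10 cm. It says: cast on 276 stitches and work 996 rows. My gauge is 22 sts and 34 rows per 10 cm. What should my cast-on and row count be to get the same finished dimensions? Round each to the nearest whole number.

Stitches: 276 × 22/18 = 337.33 → 337.
Rows: 996 × 34/29 = 1167.72 → 1168.

Cast on 337 stitches; work 1168 rows.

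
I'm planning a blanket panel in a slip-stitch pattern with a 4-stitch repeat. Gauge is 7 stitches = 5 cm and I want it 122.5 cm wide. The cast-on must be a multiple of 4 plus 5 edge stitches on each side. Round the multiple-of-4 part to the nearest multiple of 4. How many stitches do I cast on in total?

7 / 5 = 1.4 sts per cm.
122.5 × 1.4 = 171.50 sts.
Less 10 edge sts → 161.50 for the repeat.
Nearest multiple of 4: 160.
Add back 10 edge sts → 170.

170 stitches.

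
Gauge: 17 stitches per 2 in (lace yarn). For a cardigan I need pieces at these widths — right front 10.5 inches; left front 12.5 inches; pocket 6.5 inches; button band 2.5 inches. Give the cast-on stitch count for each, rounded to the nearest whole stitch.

right front 89; left front 106; pocket 55; button band 21.

Rate = 17/2 = 8.5 sts per in.
right front: 10.5 × 8.5 = 89.25 → 89.
left front: 12.5 × 8.5 = 106.25 → 106.
pocket: 6.5 × 8.5 = 55.25 → 55.
button band: 2.5 × 8.5 = 21.25 → 21.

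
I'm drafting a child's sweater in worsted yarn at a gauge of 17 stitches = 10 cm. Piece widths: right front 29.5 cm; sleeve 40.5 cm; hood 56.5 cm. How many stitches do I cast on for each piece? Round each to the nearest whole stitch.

Rate = 17/10 = 1.7 sts per cm.
right front: 29.5 × 1.7 = 50.15 → 50.
sleeve: 40.5 × 1.7 = 68.85 → 69.
hood: 56.5 × 1.7 = 96.05 → 96.

right front 50; sleeve 69; hood 96.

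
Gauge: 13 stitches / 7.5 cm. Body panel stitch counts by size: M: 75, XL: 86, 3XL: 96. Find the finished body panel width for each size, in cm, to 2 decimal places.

13/7.5 = 1.733 sts per cm.
M: 75 / 1.733 = 43.269 → 43.27 cm.
XL: 86 / 1.733 = 49.615 → 49.62 cm.
3XL: 96 / 1.733 = 55.385 → 55.38 cm.

M 43.27 cm; XL 49.62 cm; 3XL 55.38 cm.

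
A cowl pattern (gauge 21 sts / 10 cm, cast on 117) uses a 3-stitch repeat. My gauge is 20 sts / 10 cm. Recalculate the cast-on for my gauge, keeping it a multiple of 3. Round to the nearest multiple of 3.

111 stitches.

117 × 20 / 21 = 111.43.
Nearest multiple of 3: 111.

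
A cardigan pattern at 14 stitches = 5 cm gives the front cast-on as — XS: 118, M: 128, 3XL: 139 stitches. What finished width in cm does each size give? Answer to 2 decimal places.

XS 42.14 cm; M 45.71 cm; 3XL 49.64 cm.

14/5 = 2.8 sts per cm.
XS: 118 / 2.8 = 42.143 → 42.14 cm.
M: 128 / 2.8 = 45.714 → 45.71 cm.
3XL: 139 / 2.8 = 49.643 → 49.64 cm.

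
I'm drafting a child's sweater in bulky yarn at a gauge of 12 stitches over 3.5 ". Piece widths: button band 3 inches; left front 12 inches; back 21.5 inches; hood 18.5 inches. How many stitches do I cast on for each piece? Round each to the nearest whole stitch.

Rate = 12/3.5 = 3.429 sts per in.
button band: 3 × 3.429 = 10.29 → 10.
left front: 12 × 3.429 = 41.14 → 41.
back: 21.5 × 3.429 = 73.71 → 74.
hood: 18.5 × 3.429 = 63.43 → 63.

button band 10; left front 41; back 74; hood 63.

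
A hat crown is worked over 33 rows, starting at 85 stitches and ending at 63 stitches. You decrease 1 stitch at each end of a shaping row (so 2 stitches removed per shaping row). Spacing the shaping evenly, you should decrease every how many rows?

Stitches to remove: |63 − 85| = 22.
Shaping rows needed: 22 / 2 = 11.
33 rows / 11 = every 3 rows.

Decrease every 3rd row.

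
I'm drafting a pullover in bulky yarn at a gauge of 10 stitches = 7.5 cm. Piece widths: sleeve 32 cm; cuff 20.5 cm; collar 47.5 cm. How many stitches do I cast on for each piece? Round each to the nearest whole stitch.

sleeve 43; cuff 27; collar 63.

Rate = 10/7.5 = 1.333 sts per cm.
sleeve: 32 × 1.333 = 42.67 → 43.
cuff: 20.5 × 1.333 = 27.33 → 27.
collar: 47.5 × 1.333 = 63.33 → 63.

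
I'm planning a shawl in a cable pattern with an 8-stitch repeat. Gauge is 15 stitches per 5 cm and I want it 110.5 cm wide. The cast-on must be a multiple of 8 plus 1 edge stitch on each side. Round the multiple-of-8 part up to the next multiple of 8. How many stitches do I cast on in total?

15 / 5 = 3 sts per cm.
110.5 × 3 = 331.50 sts.
Less 2 edge sts → 329.50 for the repeat.
Next multiple of 8: 336.
Add back 2 edge sts → 338.

CO 338 sts.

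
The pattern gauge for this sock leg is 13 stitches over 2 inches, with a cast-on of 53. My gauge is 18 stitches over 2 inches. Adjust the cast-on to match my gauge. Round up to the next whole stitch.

Scale factor = 18 / 13 = 1.385.
53 × 18 / 13 = 73.38 sts.
→ 74 sts.

CO 74 sts.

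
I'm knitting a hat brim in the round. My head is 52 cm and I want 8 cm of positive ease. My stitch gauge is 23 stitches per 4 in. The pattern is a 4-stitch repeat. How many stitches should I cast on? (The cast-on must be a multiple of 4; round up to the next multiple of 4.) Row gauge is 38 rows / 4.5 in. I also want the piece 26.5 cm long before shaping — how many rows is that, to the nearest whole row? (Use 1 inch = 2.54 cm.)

Finished = 52 + 8 = 60 cm.
60 cm × 1/2.54 = 23.62 inches.
23/4 = 5.75 sts per in; 23.62 × 5.75 = 135.83 sts.
Next multiple of 4 → 136.
26.5 cm = 10.43 inches; × 8.444 = 88.10 → 88 rows.

Cast on 136 stitches; work 88 rows.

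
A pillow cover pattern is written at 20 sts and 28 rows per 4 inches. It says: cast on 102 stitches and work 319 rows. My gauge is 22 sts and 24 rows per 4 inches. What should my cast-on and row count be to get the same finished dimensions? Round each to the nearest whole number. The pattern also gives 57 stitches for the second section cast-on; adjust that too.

Cast on 112 stitches; work 273 rows; second section cast-on 63 stitches.

Stitches: 102 × 22/20 = 112.20 → 112.
Rows: 319 × 24/28 = 273.43 → 273.
second section cast-on: 57 × 22/20 = 62.70 → 63.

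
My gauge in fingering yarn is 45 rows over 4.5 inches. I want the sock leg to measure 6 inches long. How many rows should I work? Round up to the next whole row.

45 rows / 4.5 in = 10 rows per inch.
6 × 10 = 60.00 rows.

Knit 60 rows.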